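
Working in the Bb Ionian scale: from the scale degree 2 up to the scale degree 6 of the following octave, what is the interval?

Bb major: Bb C D Eb F G A.
Scale degree 2 = C; degree 6 (up an octave) = G.
From C to G is 19 semitones, exactly the perfect twelfth.

perfect twelfth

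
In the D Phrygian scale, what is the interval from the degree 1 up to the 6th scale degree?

minor sixth

D phrygian: D Eb F G A Bb C.
The degree 1 is D and the 6th degree is Bb.
D up to Bb is 8 semitones, a half step narrower than a major sixth, so the interval is minor.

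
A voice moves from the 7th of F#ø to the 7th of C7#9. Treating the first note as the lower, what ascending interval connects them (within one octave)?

The 7th of F#ø is E; the 7th of C7#9 is Bb.
E up to Bb is 6 semitones, a half step narrower than a perfect fifth, so the interval is diminished.

diminished fifth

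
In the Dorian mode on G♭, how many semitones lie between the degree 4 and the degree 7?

5

The scale is G♭ A♭ B𝄫 C♭ D♭ E♭ F♭.
C♭ up to F♭ is a perfect fourth — 5 semitones.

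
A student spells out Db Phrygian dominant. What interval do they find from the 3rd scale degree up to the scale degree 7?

The scale runs Db Ebb F Gb Ab Bbb Cb.
3rd scale degree = F; scale degree 7 = Cb.
From F to Cb: 6 semitones over a fifth = diminished.

diminished 5th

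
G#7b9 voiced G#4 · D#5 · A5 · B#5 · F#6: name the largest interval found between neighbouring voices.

Adjacent intervals: G#4→D#5 = perfect fifth; D#5→A5 = diminished fifth; A5→B#5 = augmented second; B#5→F#6 = diminished fifth.
The largest is G#4 to D#5, a perfect fifth (7 semitones).

perfect fifth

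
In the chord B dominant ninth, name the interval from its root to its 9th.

major 9th

The chord tones of B9 (B dominant ninth) are B D# F# A C#.
So we need the interval from B up to C#.
B up to C# spans 9 letter names and 14 semitones — a major ninth.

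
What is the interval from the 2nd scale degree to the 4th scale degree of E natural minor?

The scale runs E F# G A B C D.
That puts F# below A.
From F# to A: 3 semitones over a third = minor.

minor third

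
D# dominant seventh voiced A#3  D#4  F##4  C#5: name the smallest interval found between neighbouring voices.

Adjacent intervals: A#3→D#4 = perfect fourth; D#4→F##4 = major third; F##4→C#5 = diminished fifth.
The smallest is D#4 to F##4, a major third (4 semitones).

M3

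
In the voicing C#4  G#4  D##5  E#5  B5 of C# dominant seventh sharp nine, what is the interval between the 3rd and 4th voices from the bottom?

minor second

Those voices are D##5 and E#5.
From D## to E#: 1 semitone over a second = minor.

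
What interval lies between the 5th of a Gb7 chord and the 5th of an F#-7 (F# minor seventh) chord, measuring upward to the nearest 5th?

augmented seventh

Gb7 has Db as its 5th, and F#-7 (F# minor seventh) has C# as its 5th.
From Db to C#: 12 semitones over a seventh = augmented.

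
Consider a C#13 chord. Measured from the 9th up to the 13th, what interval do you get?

The chord tones of C# dominant thirteenth are C#, E#, G#, B, D#, A#.
The 9th is D# and the 13th is A#.
D# up to A# spans 5 letter names and 7 semitones — a perfect fifth.

P5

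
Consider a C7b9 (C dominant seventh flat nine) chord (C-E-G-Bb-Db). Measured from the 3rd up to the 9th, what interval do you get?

diminished seventh

That puts E below Db.
From E to Db: 9 semitones over a seventh = diminished.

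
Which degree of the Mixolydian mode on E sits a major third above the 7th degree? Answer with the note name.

F#

The scale is E F♯ G♯ A B C♯ D.
The 7th degree is D; a major third above that is F♯ — scale degree 2.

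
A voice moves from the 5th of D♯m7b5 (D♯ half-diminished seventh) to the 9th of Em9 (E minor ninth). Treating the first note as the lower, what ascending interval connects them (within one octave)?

major sixth

The 5th of D♯m7b5 (D♯ half-diminished seventh) is A; the 9th of Em9 (E minor ninth) is F♯.
A up to F♯ spans 6 letter names and 9 semitones — a major sixth.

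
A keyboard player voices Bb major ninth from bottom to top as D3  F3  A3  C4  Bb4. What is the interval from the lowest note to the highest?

minor 13th

The outer voices are D3 and Bb4.
From D to Bb: 20 semitones over a thirteenth = minor.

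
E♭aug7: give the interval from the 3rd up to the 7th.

diminished 5th

E♭7#5 (E♭ augmented seventh) is spelled E♭–G–B–D♭.
The 3rd is G and the 7th is D♭.
G up to D♭ is 6 semitones, a half step narrower than a perfect fifth, so the interval is diminished.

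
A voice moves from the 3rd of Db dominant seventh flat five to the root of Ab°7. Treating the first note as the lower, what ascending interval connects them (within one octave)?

minor 3rd

The 3rd of Db dominant seventh flat five is F; the root of Ab°7 is Ab.
F up to Ab is 3 semitones, a half step narrower than a major third, so the interval is minor.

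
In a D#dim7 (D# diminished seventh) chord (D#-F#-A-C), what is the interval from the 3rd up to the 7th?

diminished fifth

That puts F# below C.
F# up to C is 6 semitones, a half step narrower than a perfect fifth, so the interval is diminished.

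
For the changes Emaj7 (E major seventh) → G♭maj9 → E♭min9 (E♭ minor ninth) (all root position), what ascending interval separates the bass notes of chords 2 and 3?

major 6th

The roots are G♭ and E♭.
G♭ up to E♭ spans 6 letter names and 9 semitones — a major sixth.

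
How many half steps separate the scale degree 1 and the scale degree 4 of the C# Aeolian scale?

5

The scale is C# D# E F# G# A B.
C# up to F# is a perfect fourth — 5 semitones.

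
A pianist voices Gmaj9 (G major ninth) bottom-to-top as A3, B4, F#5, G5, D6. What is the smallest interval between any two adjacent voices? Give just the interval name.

minor second

Adjacent intervals: A3→B4 = major ninth; B4→F#5 = perfect fifth; F#5→G5 = minor second; G5→D6 = perfect fifth.
The smallest is F#5 to G5, a minor second (1 semitone).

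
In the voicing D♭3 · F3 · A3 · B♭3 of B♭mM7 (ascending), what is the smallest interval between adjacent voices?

minor second

Adjacent intervals: D♭3→F3 = major third; F3→A3 = major third; A3→B♭3 = minor second.
The smallest is A3 to B♭3, a minor second (1 semitone).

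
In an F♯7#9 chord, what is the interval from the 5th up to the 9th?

augmented fifth

Spelling the chord: F♯ A♯ C♯ E G𝄪.
So we need the interval from C♯ up to G𝄪.
5 letter names make it a fifth; at 8 semitones (a half step wider than perfect) the quality is augmented.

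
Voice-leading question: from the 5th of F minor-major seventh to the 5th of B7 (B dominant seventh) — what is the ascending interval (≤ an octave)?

The 5th of F minor-major seventh is C; the 5th of B7 (B dominant seventh) is F#.
C up to F# is 6 semitones, a half step wider than a perfect fourth, so the interval is augmented.

A4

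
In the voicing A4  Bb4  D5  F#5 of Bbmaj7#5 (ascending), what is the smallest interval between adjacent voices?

Adjacent intervals: A4→Bb4 = minor second; Bb4→D5 = major third; D5→F#5 = major third.
The smallest is A4 to Bb4, a minor second (1 semitone).

minor 2nd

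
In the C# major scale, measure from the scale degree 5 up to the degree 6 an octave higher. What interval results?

Spelling the C# major scale: C# D# E# F# G# A# B#.
Scale degree 5 = G#; 6th scale degree (up an octave) = A#.
From G# to A# is 14 semitones, exactly the major ninth.

major ninth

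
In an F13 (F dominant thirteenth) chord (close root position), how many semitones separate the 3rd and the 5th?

F13 (F dominant thirteenth): F A C Eb G D.
A to C is a minor third: 3 semitones.

3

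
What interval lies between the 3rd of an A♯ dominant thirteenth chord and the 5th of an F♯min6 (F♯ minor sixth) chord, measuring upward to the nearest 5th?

diminished octave

A♯ dominant thirteenth has C𝄪 as its 3rd, and F♯min6 (F♯ minor sixth) has C♯ as its 5th.
From C𝄪 to C♯: 11 semitones over an octave = diminished.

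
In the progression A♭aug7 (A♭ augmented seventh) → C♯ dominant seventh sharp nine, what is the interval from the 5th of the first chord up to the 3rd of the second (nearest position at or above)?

A1

The 5th of A♭aug7 (A♭ augmented seventh) is E; the 3rd of C♯ dominant seventh sharp nine is E♯.
E up to E♯ is 1 semitone, a half step wider than a perfect unison, so the interval is augmented.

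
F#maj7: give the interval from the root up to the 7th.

M7

F# major seventh is spelled F#–A#–C#–E#.
That puts F# below E#.
From F# to E# is 11 semitones, exactly the major seventh.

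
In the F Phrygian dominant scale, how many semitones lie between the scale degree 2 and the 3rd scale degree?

The scale is F Gb A Bb C Db Eb.
Gb up to A is an augmented second — 3 semitones.

3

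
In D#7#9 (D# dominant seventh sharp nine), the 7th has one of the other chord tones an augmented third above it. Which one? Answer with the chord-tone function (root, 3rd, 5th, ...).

D#7#9: D#-F##-A#-C#-E##.
The 7th is C#. An augmented third above C# is E##.
E## is the chord's 9th.

9th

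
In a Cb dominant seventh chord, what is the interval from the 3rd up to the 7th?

d5

Cb7 (Cb dominant seventh): Cb–Eb–Gb–Bbb.
The 3rd is Eb and the 7th is Bbb.
Eb up to Bbb is 6 semitones, a half step narrower than a perfect fifth, so the interval is diminished.
This 3–7 tritone is the characteristic tension at the heart of the dominant sound.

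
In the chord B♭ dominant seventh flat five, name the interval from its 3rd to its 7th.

The chord tones of B♭7b5 (B♭ dominant seventh flat five) are B♭-D-F♭-A♭.
So we need the interval from D up to A♭.
D up to A♭ is 6 semitones, a half step narrower than a perfect fifth, so the interval is diminished.

diminished fifth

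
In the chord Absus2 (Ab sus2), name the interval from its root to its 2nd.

M2

Spelling the chord: Ab, Bb, Eb.
Root = Ab; 2nd = Bb.
From Ab to Bb is 2 semitones, exactly the major second.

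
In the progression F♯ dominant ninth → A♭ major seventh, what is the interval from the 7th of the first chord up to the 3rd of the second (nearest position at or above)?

The 7th of F♯ dominant ninth is E; the 3rd of A♭ major seventh is C.
6 letter names make it a sixth; at 8 semitones (a half step narrower than major) the quality is minor.

minor sixth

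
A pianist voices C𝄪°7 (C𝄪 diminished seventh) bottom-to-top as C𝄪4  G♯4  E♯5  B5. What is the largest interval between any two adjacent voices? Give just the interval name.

M6

Adjacent intervals: C𝄪4→G♯4 = diminished fifth; G♯4→E♯5 = major sixth; E♯5→B5 = diminished fifth.
The largest is G♯4 to E♯5, a major sixth (9 semitones).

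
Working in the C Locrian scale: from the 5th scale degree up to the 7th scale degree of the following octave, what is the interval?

major tenth

C locrian: C Db Eb F Gb Ab Bb.
The 5th scale degree is Gb and the 7th degree (up an octave) is Bb.
Counting 10 letters and 16 half steps from Gb gives a major tenth.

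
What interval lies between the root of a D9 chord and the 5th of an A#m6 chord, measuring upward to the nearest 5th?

The root of D9 is D; the 5th of A#m6 is E#.
2 letter names make it a second; at 3 semitones (a half step wider than major) the quality is augmented.

augmented second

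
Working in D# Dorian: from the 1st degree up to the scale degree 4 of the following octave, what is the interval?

The scale runs D# E# F# G# A# B# C#.
So we need the interval from D# up to G#.
From D# to G# is 17 semitones, exactly the perfect eleventh.

perfect eleventh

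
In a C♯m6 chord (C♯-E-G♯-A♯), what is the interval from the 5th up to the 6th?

major second

5th = G♯; 6th = A♯.
G♯ up to A♯ spans 2 letter names and 2 semitones — a major second.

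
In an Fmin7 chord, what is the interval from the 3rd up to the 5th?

F minor seventh is spelled F-Ab-C-Eb.
That puts Ab below C.
Counting 3 letters and 4 half steps from Ab gives a major third.

major third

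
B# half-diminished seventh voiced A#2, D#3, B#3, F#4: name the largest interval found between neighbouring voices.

Adjacent intervals: A#2→D#3 = perfect fourth; D#3→B#3 = major sixth; B#3→F#4 = diminished fifth.
The largest is D#3 to B#3, a major sixth (9 semitones).

major 6th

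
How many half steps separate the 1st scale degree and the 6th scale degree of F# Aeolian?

8

The scale is F# G# A B C# D E.
F# up to D is a minor sixth — 8 semitones.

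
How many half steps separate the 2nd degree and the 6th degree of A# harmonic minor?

The scale is A# B# C# D# E# F# G##.
B# up to F# is a diminished fifth — 6 semitones.

6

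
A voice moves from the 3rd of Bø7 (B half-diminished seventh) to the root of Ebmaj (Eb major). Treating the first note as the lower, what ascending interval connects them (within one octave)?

minor second

Bø7 (B half-diminished seventh) has D as its 3rd, and Ebmaj (Eb major) has Eb as its root.
D up to Eb is 1 semitone, a half step narrower than a major second, so the interval is minor.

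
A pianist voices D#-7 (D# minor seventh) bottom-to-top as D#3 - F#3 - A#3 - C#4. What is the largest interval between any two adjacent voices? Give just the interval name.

major 3rd

Adjacent intervals: D#3→F#3 = minor third; F#3→A#3 = major third; A#3→C#4 = minor third.
The largest is F#3 to A#3, a major third (4 semitones).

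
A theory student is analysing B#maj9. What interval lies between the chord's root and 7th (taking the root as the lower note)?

The chord tones of B#maj9 are B# D## F## A## C##.
Root = B#; 7th = A##.
From B# to A## is 11 semitones, exactly the major seventh.

major seventh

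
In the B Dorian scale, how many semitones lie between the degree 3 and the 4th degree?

2

The scale is B C# D E F# G# A.
D up to E is a major second — 2 semitones.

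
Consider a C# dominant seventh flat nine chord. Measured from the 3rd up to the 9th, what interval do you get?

C#7b9 (C# dominant seventh flat nine) is spelled C# E# G# B D.
That puts E# below D.
From E# to D: 9 semitones over a seventh = diminished.

diminished seventh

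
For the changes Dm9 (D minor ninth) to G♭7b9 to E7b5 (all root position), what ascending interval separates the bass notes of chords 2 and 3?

The roots are G♭ and E.
From G♭ to E: 10 semitones over a sixth = augmented.

augmented sixth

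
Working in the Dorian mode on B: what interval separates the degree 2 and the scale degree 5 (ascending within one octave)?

The scale runs B C♯ D E F♯ G♯ A.
That puts C♯ below F♯.
From C♯ to F♯ is 5 semitones, exactly the perfect fourth.

perfect fourth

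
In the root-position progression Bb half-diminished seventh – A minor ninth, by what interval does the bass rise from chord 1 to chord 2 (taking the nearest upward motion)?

major 7th

The roots are Bb and A.
From Bb to A is 11 semitones, exactly the major seventh.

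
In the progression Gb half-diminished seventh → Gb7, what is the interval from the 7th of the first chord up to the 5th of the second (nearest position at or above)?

major sixth

Gb half-diminished seventh has Fb as its 7th, and Gb7 has Db as its 5th.
Counting 6 letters and 9 half steps from Fb gives a major sixth.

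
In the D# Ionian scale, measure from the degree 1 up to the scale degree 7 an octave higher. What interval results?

Spelling the D# Ionian scale: D# E# F## G# A# B# C##.
Degree 1 = D#; 7th scale degree (up an octave) = C##.
D# up to C## spans 14 letter names and 23 semitones — a major fourteenth.

major 14th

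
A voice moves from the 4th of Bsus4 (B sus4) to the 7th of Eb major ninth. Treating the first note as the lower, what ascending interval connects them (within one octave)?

Bsus4 (B sus4) has E as its 4th, and Eb major ninth has D as its 7th.
From E to D: 10 semitones over a seventh = minor.

minor 7th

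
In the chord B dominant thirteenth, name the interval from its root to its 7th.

minor seventh

B13 is spelled B–D#–F#–A–C#–G#.
The root is B and the 7th is A.
7 letter names make it a seventh; at 10 semitones (a half step narrower than major) the quality is minor.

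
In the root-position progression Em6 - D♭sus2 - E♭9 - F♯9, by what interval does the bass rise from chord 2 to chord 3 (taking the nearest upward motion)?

The roots are D♭ and E♭.
From D♭ to E♭ is 2 semitones, exactly the major second.

major second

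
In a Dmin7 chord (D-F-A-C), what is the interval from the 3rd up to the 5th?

3rd = F; 5th = A.
Counting 3 letters and 4 half steps from F gives a major third.

major third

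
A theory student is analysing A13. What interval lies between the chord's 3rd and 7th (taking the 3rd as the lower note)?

diminished 5th

A13 is spelled A, C#, E, G, B, F#.
The 3rd is C# and the 7th is G.
5 letter names make it a fifth; at 6 semitones (a half step narrower than perfect) the quality is diminished.
This 3–7 tritone is the characteristic tension at the heart of the dominant sound.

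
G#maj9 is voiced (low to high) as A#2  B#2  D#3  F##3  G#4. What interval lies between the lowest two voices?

Those voices are A#2 and B#2.
A# up to B# spans 2 letter names and 2 semitones — a major second.

major 2nd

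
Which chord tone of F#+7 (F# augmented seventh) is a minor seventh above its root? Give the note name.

E

Spelling the chord: F#–A#–C##–E.
The root is F#. A minor seventh above F# is E.
E is the chord's 7th.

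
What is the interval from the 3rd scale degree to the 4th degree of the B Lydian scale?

M2

B lydian: B C♯ D♯ E♯ F♯ G♯ A♯.
That puts D♯ below E♯.
From D♯ to E♯ is 2 semitones, exactly the major second.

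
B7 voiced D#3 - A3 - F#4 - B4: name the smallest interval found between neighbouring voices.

Adjacent intervals: D#3→A3 = diminished fifth; A3→F#4 = major sixth; F#4→B4 = perfect fourth.
The smallest is F#4 to B4, a perfect fourth (5 semitones).

perfect fourth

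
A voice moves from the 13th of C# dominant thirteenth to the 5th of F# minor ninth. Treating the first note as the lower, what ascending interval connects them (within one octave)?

C# dominant thirteenth has A# as its 13th, and F# minor ninth has C# as its 5th.
A# up to C# is 3 semitones, a half step narrower than a major third, so the interval is minor.

m3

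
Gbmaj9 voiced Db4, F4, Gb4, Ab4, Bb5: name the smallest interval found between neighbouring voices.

Adjacent intervals: Db4→F4 = major third; F4→Gb4 = minor second; Gb4→Ab4 = major second; Ab4→Bb5 = major ninth.
The smallest is F4 to Gb4, a minor second (1 semitone).

minor second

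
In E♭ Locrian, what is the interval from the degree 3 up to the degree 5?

minor 3rd

E♭ locrian: E♭ F♭ G♭ A♭ B𝄫 C♭ D♭.
Degree 3 = G♭; degree 5 = B𝄫.
G♭ up to B𝄫 is 3 semitones, a half step narrower than a major third, so the interval is minor.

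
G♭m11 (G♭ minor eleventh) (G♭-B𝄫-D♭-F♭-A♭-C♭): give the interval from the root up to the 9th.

major ninth

Root = G♭; 9th = A♭.
Counting 9 letters and 14 half steps from G♭ gives a major ninth.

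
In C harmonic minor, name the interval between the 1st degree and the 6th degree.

minor sixth

C harmonic minor: C D Eb F G Ab B.
That puts C below Ab.
C up to Ab is 8 semitones, a half step narrower than a major sixth, so the interval is minor.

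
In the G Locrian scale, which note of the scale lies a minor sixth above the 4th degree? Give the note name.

Ab

The scale is G Ab Bb C Db Eb F.
The 4th degree is C; a minor sixth above that is Ab — scale degree 2.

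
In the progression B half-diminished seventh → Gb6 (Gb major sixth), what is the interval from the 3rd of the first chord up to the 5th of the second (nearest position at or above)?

diminished octave

The 3rd of B half-diminished seventh is D; the 5th of Gb6 (Gb major sixth) is Db.
8 letter names make it an octave; at 11 semitones (a half step narrower than perfect) the quality is diminished.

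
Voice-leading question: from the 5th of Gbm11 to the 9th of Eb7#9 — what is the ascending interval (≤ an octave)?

Gbm11 has Db as its 5th, and Eb7#9 has F# as its 9th.
3 letter names make it a third; at 5 semitones (a half step wider than major) the quality is augmented.

augmented 3rd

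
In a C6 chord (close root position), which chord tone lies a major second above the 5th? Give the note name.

Spelling the chord: C-E-G-A.
The 5th is G. A major second above G is A.
A is the chord's 6th.

A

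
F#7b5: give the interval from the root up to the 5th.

diminished fifth

F#7b5: F#-A#-C-E.
That puts F# below C.
5 letter names make it a fifth; at 6 semitones (a half step narrower than perfect) the quality is diminished.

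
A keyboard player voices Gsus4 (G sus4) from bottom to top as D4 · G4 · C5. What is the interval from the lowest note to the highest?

minor 7th

The outer voices are D4 and C5.
D up to C is 10 semitones, a half step narrower than a major seventh, so the interval is minor.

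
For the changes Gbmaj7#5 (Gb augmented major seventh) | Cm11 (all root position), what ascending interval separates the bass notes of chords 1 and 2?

The roots are Gb and C.
From Gb to C: 6 semitones over a fourth = augmented.

augmented 4th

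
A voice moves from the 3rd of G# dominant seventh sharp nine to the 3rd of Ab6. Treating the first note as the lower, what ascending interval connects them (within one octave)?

diminished 2nd

G# dominant seventh sharp nine has B# as its 3rd, and Ab6 has C as its 3rd.
2 letter names make it a second; at 0 semitones (a whole step narrower than major) the quality is diminished.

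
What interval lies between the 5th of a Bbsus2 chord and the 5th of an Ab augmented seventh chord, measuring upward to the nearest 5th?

The 5th of Bbsus2 is F; the 5th of Ab augmented seventh is E.
F up to E spans 7 letter names and 11 semitones — a major seventh.

major 7th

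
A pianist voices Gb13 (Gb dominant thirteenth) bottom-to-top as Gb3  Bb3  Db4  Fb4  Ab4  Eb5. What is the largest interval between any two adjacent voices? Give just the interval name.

perfect fifth

Adjacent intervals: Gb3→Bb3 = major third; Bb3→Db4 = minor third; Db4→Fb4 = minor third; Fb4→Ab4 = major third; Ab4→Eb5 = perfect fifth.
The largest is Ab4 to Eb5, a perfect fifth (7 semitones).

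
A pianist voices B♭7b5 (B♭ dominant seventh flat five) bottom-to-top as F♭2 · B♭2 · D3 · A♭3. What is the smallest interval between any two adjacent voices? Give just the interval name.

Adjacent intervals: F♭2→B♭2 = augmented fourth; B♭2→D3 = major third; D3→A♭3 = diminished fifth.
The smallest is B♭2 to D3, a major third (4 semitones).

major third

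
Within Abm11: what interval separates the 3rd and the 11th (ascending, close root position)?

major ninth

Abm11 is spelled Ab–Cb–Eb–Gb–Bb–Db.
The 3rd is Cb and the 11th is Db.
From Cb to Db is 14 semitones, exactly the major ninth.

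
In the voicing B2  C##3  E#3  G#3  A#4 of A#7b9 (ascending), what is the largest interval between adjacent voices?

major ninth

Adjacent intervals: B2→C##3 = augmented second; C##3→E#3 = minor third; E#3→G#3 = minor third; G#3→A#4 = major ninth.
The largest is G#3 to A#4, a major ninth (14 semitones).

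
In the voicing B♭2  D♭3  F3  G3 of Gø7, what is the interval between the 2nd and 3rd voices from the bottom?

Those voices are D♭3 and F3.
D♭ up to F spans 3 letter names and 4 semitones — a major third.

M3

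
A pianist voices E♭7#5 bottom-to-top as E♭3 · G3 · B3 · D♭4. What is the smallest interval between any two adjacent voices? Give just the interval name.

Adjacent intervals: E♭3→G3 = major third; G3→B3 = major third; B3→D♭4 = diminished third.
The smallest is B3 to D♭4, a diminished third (2 semitones).

diminished 3rd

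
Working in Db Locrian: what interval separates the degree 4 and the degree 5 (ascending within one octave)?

m2

Spelling Db Locrian: Db Ebb Fb Gb Abb Bbb Cb.
The degree 4 is Gb and the scale degree 5 is Abb.
From Gb to Abb: 1 semitone over a second = minor.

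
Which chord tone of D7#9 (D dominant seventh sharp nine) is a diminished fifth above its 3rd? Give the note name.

C

D7#9 (D dominant seventh sharp nine): D–F♯–A–C–E♯.
The 3rd is F♯. A diminished fifth above F♯ is C.
C is the chord's 7th.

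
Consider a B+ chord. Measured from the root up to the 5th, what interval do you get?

augmented 5th

The chord tones of B+ (B augmented) are B–D#–F##.
That puts B below F##.
B up to F## is 8 semitones, a half step wider than a perfect fifth, so the interval is augmented.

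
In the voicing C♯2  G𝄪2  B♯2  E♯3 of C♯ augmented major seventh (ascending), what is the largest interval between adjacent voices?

augmented 5th

Adjacent intervals: C♯2→G𝄪2 = augmented fifth; G𝄪2→B♯2 = minor third; B♯2→E♯3 = perfect fourth.
The largest is C♯2 to G𝄪2, an augmented fifth (8 semitones).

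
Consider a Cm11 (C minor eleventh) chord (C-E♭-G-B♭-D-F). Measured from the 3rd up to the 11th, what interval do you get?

That puts E♭ below F.
E♭ up to F spans 9 letter names and 14 semitones — a major ninth.

major ninth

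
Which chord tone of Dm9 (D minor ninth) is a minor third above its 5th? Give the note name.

C

Spelling the chord: D–F–A–C–E.
The 5th is A. A minor third above A is C.
C is the chord's 7th.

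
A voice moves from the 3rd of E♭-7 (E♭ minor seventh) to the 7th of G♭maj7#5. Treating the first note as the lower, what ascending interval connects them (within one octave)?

E♭-7 (E♭ minor seventh) has G♭ as its 3rd, and G♭maj7#5 has F as its 7th.
G♭ up to F spans 7 letter names and 11 semitones — a major seventh.

major seventh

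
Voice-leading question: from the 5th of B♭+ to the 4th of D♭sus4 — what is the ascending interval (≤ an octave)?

diminished second

B♭+ has F♯ as its 5th, and D♭sus4 has G♭ as its 4th.
2 letter names make it a second; at 0 semitones (a whole step narrower than major) the quality is diminished.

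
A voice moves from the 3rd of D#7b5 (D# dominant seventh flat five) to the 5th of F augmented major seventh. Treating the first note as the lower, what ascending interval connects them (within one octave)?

d5

The 3rd of D#7b5 (D# dominant seventh flat five) is F##; the 5th of F augmented major seventh is C#.
From F## to C#: 6 semitones over a fifth = diminished.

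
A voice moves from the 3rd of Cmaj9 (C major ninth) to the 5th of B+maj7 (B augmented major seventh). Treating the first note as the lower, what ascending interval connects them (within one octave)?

augmented second

The 3rd of Cmaj9 (C major ninth) is E; the 5th of B+maj7 (B augmented major seventh) is F##.
2 letter names make it a second; at 3 semitones (a half step wider than major) the quality is augmented.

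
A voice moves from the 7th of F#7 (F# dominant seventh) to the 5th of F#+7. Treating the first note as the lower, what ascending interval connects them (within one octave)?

augmented sixth

F#7 (F# dominant seventh) has E as its 7th, and F#+7 has C## as its 5th.
6 letter names make it a sixth; at 10 semitones (a half step wider than major) the quality is augmented.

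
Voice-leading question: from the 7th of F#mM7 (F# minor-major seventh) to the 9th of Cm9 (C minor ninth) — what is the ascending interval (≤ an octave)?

diminished seventh

F#mM7 (F# minor-major seventh) has E# as its 7th, and Cm9 (C minor ninth) has D as its 9th.
E# up to D is 9 semitones, a whole step narrower than a major seventh, so the interval is diminished.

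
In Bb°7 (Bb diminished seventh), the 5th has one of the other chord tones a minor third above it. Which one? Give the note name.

Abb

The chord tones of Bbdim7 (Bb diminished seventh) are Bb Db Fb Abb.
The 5th is Fb. A minor third above Fb is Abb.
Abb is the chord's 7th.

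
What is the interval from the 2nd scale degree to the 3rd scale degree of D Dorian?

Spelling D Dorian: D E F G A B C.
2nd scale degree = E; 3rd scale degree = F.
E up to F is 1 semitone, a half step narrower than a major second, so the interval is minor.

minor second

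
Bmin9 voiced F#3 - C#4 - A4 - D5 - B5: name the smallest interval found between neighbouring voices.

Adjacent intervals: F#3→C#4 = perfect fifth; C#4→A4 = minor sixth; A4→D5 = perfect fourth; D5→B5 = major sixth.
The smallest is A4 to D5, a perfect fourth (5 semitones).

perfect fourth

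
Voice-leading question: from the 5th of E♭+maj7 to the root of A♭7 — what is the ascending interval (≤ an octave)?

diminished seventh

The 5th of E♭+maj7 is B; the root of A♭7 is A♭.
7 letter names make it a seventh; at 9 semitones (a whole step narrower than major) the quality is diminished.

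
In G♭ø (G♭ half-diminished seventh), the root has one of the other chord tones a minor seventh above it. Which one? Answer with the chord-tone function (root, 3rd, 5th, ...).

G♭ø (G♭ half-diminished seventh): G♭, B𝄫, D𝄫, F♭.
The root is G♭. A minor seventh above G♭ is F♭.
F♭ is the chord's 7th.

7th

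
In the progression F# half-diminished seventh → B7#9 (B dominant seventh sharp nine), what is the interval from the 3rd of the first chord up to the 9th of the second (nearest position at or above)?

The 3rd of F# half-diminished seventh is A; the 9th of B7#9 (B dominant seventh sharp nine) is C##.
A up to C## is 5 semitones, a half step wider than a major third, so the interval is augmented.

augmented third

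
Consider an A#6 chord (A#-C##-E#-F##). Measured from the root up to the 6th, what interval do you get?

That puts A# below F##.
Counting 6 letters and 9 half steps from A# gives a major sixth.

major sixth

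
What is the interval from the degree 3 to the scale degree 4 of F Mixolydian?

Spelling F Mixolydian: F G A Bb C D Eb.
The degree 3 is A and the 4th scale degree is Bb.
From A to Bb: 1 semitone over a second = minor.

minor 2nd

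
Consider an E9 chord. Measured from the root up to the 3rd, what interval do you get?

E dominant ninth: E G# B D F#.
So we need the interval from E up to G#.
Counting 3 letters and 4 half steps from E gives a major third.

major third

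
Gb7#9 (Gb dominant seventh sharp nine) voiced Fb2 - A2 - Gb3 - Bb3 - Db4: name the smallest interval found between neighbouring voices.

Adjacent intervals: Fb2→A2 = augmented third; A2→Gb3 = diminished seventh; Gb3→Bb3 = major third; Bb3→Db4 = minor third.
The smallest is Bb3 to Db4, a minor third (3 semitones).

minor third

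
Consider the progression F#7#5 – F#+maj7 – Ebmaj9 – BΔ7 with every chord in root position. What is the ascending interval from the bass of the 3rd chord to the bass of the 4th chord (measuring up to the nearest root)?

The roots are Eb and B.
5 letter names make it a fifth; at 8 semitones (a half step wider than perfect) the quality is augmented.

augmented fifth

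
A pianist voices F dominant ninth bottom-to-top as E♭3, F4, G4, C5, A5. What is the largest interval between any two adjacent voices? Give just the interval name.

Adjacent intervals: E♭3→F4 = major ninth; F4→G4 = major second; G4→C5 = perfect fourth; C5→A5 = major sixth.
The largest is E♭3 to F4, a major ninth (14 semitones).

major 9th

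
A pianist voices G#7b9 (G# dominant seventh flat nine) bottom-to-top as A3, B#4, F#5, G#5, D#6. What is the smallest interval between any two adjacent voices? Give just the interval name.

major second

Adjacent intervals: A3→B#4 = augmented ninth; B#4→F#5 = diminished fifth; F#5→G#5 = major second; G#5→D#6 = perfect fifth.
The smallest is F#5 to G#5, a major second (2 semitones).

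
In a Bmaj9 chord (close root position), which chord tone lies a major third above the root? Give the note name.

D#

Bmaj9 (B major ninth): B, D#, F#, A#, C#.
The root is B. A major third above B is D#.
D# is the chord's 3rd.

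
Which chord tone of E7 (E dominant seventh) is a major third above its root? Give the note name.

The chord tones of E7 (E dominant seventh) are E–G♯–B–D.
The root is E. A major third above E is G♯.
G♯ is the chord's 3rd.

G#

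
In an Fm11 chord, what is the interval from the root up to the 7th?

minor seventh

The chord tones of Fm11 are F-A♭-C-E♭-G-B♭.
The root is F and the 7th is E♭.
From F to E♭: 10 semitones over a seventh = minor.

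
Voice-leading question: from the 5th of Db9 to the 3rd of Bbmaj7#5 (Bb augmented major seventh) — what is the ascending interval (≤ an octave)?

Db9 has Ab as its 5th, and Bbmaj7#5 (Bb augmented major seventh) has D as its 3rd.
4 letter names make it a fourth; at 6 semitones (a half step wider than perfect) the quality is augmented.

augmented fourth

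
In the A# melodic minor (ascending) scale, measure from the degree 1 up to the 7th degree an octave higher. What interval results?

Spelling the A# melodic minor (ascending) scale: A# B# C# D# E# F## G##.
Degree 1 = A#; degree 7 (up an octave) = G##.
From A# to G## is 23 semitones, exactly the major fourteenth.

major fourteenth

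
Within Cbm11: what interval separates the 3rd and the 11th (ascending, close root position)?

major ninth

The chord tones of Cbm11 are Cb-Ebb-Gb-Bbb-Db-Fb.
The 3rd is Ebb and the 11th is Fb.
Counting 9 letters and 14 half steps from Ebb gives a major ninth.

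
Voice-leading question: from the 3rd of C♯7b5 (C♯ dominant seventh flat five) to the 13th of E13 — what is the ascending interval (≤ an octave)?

The 3rd of C♯7b5 (C♯ dominant seventh flat five) is E♯; the 13th of E13 is C♯.
E♯ up to C♯ is 8 semitones, a half step narrower than a major sixth, so the interval is minor.

m6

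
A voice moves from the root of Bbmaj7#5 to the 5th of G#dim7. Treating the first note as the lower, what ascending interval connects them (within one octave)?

major 3rd

The root of Bbmaj7#5 is Bb; the 5th of G#dim7 is D.
From Bb to D is 4 semitones, exactly the major third.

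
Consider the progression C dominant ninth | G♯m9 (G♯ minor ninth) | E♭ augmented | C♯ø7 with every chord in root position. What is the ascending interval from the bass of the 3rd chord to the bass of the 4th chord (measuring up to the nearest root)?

augmented sixth

The roots are E♭ and C♯.
From E♭ to C♯: 10 semitones over a sixth = augmented.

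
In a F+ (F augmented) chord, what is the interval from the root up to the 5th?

F augmented: F, A, C♯.
The root is F and the 5th is C♯.
F up to C♯ is 8 semitones, a half step wider than a perfect fifth, so the interval is augmented.

augmented 5th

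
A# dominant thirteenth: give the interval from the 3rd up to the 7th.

diminished fifth

Spelling the chord: A#, C##, E#, G#, B#, F##.
So we need the interval from C## up to G#.
From C## to G#: 6 semitones over a fifth = diminished.
That tritone between 3rd and 7th is what gives the dominant seventh its pull toward resolution.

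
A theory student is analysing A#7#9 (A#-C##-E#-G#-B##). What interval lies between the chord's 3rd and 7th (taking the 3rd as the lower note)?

diminished fifth

That puts C## below G#.
From C## to G#: 6 semitones over a fifth = diminished.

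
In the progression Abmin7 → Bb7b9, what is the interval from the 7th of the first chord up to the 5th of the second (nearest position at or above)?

major seventh

The 7th of Abmin7 is Gb; the 5th of Bb7b9 is F.
Gb up to F spans 7 letter names and 11 semitones — a major seventh.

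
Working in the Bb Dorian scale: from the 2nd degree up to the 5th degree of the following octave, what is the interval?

Bb dorian: Bb C Db Eb F G Ab.
The 2nd degree is C and the 5th scale degree (up an octave) is F.
Counting 11 letters and 17 half steps from C gives a perfect eleventh.

perfect 11th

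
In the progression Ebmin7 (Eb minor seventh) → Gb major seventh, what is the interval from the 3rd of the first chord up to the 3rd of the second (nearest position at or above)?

major third

The 3rd of Ebmin7 (Eb minor seventh) is Gb; the 3rd of Gb major seventh is Bb.
Counting 3 letters and 4 half steps from Gb gives a major third.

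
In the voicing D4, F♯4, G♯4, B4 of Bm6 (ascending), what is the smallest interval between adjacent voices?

major second

Adjacent intervals: D4→F♯4 = major third; F♯4→G♯4 = major second; G♯4→B4 = minor third.
The smallest is F♯4 to G♯4, a major second (2 semitones).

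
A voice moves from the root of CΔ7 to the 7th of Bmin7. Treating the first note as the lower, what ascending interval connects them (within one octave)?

CΔ7 has C as its root, and Bmin7 has A as its 7th.
C up to A spans 6 letter names and 9 semitones — a major sixth.

M6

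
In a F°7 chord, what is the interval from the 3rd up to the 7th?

Spelling the chord: F–A♭–C♭–E𝄫.
3rd = A♭; 7th = E𝄫.
A♭ up to E𝄫 is 6 semitones, a half step narrower than a perfect fifth, so the interval is diminished.

diminished fifth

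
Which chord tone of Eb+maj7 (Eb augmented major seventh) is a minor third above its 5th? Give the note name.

Spelling the chord: Eb-G-B-D.
The 5th is B. A minor third above B is D.
D is the chord's 7th.

D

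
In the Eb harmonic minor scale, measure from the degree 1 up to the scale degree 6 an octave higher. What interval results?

Spelling the Eb harmonic minor scale: Eb F Gb Ab Bb Cb D.
The degree 1 is Eb and the degree 6 (up an octave) is Cb.
Eb up to Cb is 20 semitones, a half step narrower than a major thirteenth, so the interval is minor.

minor thirteenth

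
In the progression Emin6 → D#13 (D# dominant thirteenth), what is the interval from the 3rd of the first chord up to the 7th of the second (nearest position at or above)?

The 3rd of Emin6 is G; the 7th of D#13 (D# dominant thirteenth) is C#.
From G to C#: 6 semitones over a fourth = augmented.

augmented fourth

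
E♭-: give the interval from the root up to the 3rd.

The chord tones of E♭min (E♭ minor) are E♭ G♭ B♭.
So we need the interval from E♭ up to G♭.
From E♭ to G♭: 3 semitones over a third = minor.

m3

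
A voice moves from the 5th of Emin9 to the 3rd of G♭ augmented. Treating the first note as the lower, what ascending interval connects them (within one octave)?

The 5th of Emin9 is B; the 3rd of G♭ augmented is B♭.
B up to B♭ is 11 semitones, a half step narrower than a perfect octave, so the interval is diminished.

d8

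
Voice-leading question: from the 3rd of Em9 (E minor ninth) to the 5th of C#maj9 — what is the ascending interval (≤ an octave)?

augmented 1st

The 3rd of Em9 (E minor ninth) is G; the 5th of C#maj9 is G#.
From G to G#: 1 semitone over a unison = augmented.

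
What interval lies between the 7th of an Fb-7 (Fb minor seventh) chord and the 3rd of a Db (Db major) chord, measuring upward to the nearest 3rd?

A2

Fb-7 (Fb minor seventh) has Ebb as its 7th, and Db (Db major) has F as its 3rd.
From Ebb to F: 3 semitones over a second = augmented.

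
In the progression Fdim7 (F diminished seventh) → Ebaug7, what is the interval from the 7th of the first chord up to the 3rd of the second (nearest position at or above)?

augmented third

Fdim7 (F diminished seventh) has Ebb as its 7th, and Ebaug7 has G as its 3rd.
From Ebb to G: 5 semitones over a third = augmented.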